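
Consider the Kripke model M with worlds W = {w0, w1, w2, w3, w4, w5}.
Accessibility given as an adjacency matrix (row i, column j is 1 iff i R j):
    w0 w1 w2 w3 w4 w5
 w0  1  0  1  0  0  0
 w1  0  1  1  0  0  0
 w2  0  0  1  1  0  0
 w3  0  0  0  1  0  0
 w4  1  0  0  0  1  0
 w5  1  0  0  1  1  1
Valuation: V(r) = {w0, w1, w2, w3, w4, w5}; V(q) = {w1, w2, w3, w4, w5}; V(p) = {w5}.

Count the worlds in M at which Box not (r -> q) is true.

0

Let φ = Box not (r -> q). Evaluate φ at each world:
  w0 (successors {w0, w2}): φ is false.
  w1 (successors {w1, w2}): φ is false.
  w2 (successors {w2, w3}): φ is false.
  w3 (successors {w3}): φ is false.
  w4 (successors {w0, w4}): φ is false.
  w5 (successors {w0, w3, w4, w5}): φ is false.
For instance, at w2:
  At w2: Box not (r -> q) requires not (r -> q) at every successor {w2, w3}.
    not (r -> q) fails at w2, so Box not (r -> q) is false at w2.
Satisfying worlds: none.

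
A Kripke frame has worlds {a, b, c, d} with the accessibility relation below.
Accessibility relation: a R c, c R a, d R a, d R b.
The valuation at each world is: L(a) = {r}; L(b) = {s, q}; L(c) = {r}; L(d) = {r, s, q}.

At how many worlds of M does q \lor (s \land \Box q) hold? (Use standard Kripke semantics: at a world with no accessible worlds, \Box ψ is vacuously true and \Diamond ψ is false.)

Let φ = q \lor (s \land \Box q). Evaluate φ at each world:
  a (successors {c}): φ is false.
  b (successors ∅): φ is true.
  c (successors {a}): φ is false.
  d (successors {a, b}): φ is true.
For instance, at c:
  At c: q is false, s \land \Box q is false, so q \lor (s \land \Box q) is false.
    At c: s is false, \Box q is false, so s \land \Box q is false.
      At c: \Box q requires q at every successor {a}.
        q fails at a, so \Box q is false at c.
Satisfying worlds: {b, d}

2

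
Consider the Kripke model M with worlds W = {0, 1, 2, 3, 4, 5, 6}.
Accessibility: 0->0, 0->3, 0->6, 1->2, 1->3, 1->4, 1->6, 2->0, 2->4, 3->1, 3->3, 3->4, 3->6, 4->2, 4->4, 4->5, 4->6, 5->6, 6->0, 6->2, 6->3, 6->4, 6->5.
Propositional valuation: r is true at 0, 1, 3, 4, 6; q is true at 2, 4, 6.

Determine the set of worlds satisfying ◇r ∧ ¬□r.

1, 4, 6

Let φ = ◇r ∧ ¬□r. Evaluate φ at each world:
  0 (successors {0, 3, 6}): φ is false.
  1 (successors {2, 3, 4, 6}): φ is true.
  2 (successors {0, 4}): φ is false.
  3 (successors {1, 3, 4, 6}): φ is false.
  4 (successors {2, 4, 5, 6}): φ is true.
  5 (successors {6}): φ is false.
  6 (successors {0, 2, 3, 4, 5}): φ is true.
For instance, at 0:
  At 0: ◇r is true, ¬□r is false, so ◇r ∧ ¬□r is false.
    At 0: ◇r requires r at some successor in {0, 3, 6}.
      r holds at 0, so ◇r is true at 0.
    At 0: □r is true, so ¬□r is false.
      At 0: □r requires r at every successor {0, 3, 6}.
        At 0: r is true.
        At 3: r is true.
        At 6: r is true.
      So □r is true at 0.
Satisfying worlds: {1, 4, 6}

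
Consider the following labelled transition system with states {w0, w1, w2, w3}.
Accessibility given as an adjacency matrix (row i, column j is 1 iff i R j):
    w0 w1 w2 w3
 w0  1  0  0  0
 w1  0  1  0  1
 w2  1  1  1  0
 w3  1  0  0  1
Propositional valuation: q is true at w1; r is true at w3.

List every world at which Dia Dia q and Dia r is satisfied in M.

Let φ = Dia Dia q and Dia r. Evaluate φ at each world:
  w0 (successors {w0}): φ is false.
  w1 (successors {w1, w3}): φ is true.
  w2 (successors {w0, w1, w2}): φ is false.
  w3 (successors {w0, w3}): φ is false.
For instance, at w2:
  At w2: Dia Dia q is true, Dia r is false, so Dia Dia q and Dia r is false.
    At w2: Dia Dia q requires Dia q at some successor in {w0, w1, w2}.
      Dia q holds at w1, so Dia Dia q is true at w2.
    At w2: Dia r requires r at some successor in {w0, w1, w2}.
      At w0: r is false.
      At w1: r is false.
      At w2: r is false.
    So Dia r is false at w2.
Satisfying worlds: {w1}

w1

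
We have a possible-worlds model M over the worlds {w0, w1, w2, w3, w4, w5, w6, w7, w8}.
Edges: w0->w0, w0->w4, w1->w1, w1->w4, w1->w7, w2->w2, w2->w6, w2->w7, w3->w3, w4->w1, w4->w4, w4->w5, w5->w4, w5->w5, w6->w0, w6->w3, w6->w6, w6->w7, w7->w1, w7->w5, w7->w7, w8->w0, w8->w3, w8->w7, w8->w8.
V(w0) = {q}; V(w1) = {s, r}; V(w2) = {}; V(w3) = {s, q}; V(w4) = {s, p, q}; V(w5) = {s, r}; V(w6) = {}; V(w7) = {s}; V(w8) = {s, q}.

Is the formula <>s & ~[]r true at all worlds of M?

Let φ = <>s & ~[]r. Evaluate φ at each world:
  w0 (successors {w0, w4}): φ is true.
  w1 (successors {w1, w4, w7}): φ is true.
  w2 (successors {w2, w6, w7}): φ is true.
  w3 (successors {w3}): φ is true.
  w4 (successors {w1, w4, w5}): φ is true.
  w5 (successors {w4, w5}): φ is true.
  w6 (successors {w0, w3, w6, w7}): φ is true.
  w7 (successors {w1, w5, w7}): φ is true.
  w8 (successors {w0, w3, w7, w8}): φ is true.
For instance, at w3:
  At w3: <>s is true, ~[]r is true, so <>s & ~[]r is true.
    At w3: <>s requires s at some successor in {w3}.
      s holds at w3, so <>s is true at w3.
    At w3: []r is false, so ~[]r is true.
      At w3: []r requires r at every successor {w3}.
        r fails at w3, so []r is false at w3.

Yes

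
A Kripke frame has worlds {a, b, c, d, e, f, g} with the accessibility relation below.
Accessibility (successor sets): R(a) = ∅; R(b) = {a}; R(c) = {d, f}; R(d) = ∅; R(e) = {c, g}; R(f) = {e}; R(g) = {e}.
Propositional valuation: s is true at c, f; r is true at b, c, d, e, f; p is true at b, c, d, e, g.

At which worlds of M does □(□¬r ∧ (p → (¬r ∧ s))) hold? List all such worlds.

a, b, d

Let φ = □(□¬r ∧ (p → (¬r ∧ s))). Evaluate φ at each world:
  a (successors ∅): φ is true.
  b (successors {a}): φ is true.
  c (successors {d, f}): φ is false.
  d (successors ∅): φ is true.
  e (successors {c, g}): φ is false.
  f (successors {e}): φ is false.
  g (successors {e}): φ is false.
For instance, at f:
  At f: □(□¬r ∧ (p → (¬r ∧ s))) requires □¬r ∧ (p → (¬r ∧ s)) at every successor {e}.
    □¬r ∧ (p → (¬r ∧ s)) fails at e, so □(□¬r ∧ (p → (¬r ∧ s))) is false at f.
      At e: □¬r is false, p → (¬r ∧ s) is false, so □¬r ∧ (p → (¬r ∧ s)) is false.
Satisfying worlds: {a, b, d}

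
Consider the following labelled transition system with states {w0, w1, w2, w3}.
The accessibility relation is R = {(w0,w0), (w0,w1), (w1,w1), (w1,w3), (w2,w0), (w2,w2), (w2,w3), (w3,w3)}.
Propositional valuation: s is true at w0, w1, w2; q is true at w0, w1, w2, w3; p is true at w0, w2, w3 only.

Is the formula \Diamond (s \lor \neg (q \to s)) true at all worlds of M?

Let φ = \Diamond (s \lor \neg (q \to s)). Evaluate φ at each world:
  w0 (successors {w0, w1}): φ is true.
  w1 (successors {w1, w3}): φ is true.
  w2 (successors {w0, w2, w3}): φ is true.
  w3 (successors {w3}): φ is true.
For instance, at w3:
  At w3: \Diamond (s \lor \neg (q \to s)) requires s \lor \neg (q \to s) at some successor in {w3}.
    s \lor \neg (q \to s) holds at w3, so \Diamond (s \lor \neg (q \to s)) is true at w3.

Yes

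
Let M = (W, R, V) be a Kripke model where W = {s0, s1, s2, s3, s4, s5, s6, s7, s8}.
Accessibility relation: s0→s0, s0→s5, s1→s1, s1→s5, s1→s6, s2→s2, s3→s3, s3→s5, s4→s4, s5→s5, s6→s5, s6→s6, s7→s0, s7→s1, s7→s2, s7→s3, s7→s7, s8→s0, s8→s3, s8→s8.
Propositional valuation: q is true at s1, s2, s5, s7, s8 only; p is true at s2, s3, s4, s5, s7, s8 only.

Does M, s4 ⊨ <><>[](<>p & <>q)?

No

At s4: <><>[](<>p & <>q) requires <>[](<>p & <>q) at some successor in {s4}.
  At s4: <>[](<>p & <>q) is false.
So <><>[](<>p & <>q) is false at s4.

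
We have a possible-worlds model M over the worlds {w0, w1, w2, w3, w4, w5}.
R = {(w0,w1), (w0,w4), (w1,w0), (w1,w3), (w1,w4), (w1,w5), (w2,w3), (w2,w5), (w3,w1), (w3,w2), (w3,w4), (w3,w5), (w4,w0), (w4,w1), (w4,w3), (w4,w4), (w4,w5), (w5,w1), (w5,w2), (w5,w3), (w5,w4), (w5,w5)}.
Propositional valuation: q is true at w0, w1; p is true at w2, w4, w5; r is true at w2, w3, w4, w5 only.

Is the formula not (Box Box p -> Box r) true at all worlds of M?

No

Let φ = not (Box Box p -> Box r). Evaluate φ at each world:
  w0 (successors {w1, w4}): φ is false.
  w1 (successors {w0, w3, w4, w5}): φ is false.
  w2 (successors {w3, w5}): φ is false.
  w3 (successors {w1, w2, w4, w5}): φ is false.
  w4 (successors {w0, w1, w3, w4, w5}): φ is false.
  w5 (successors {w1, w2, w3, w4, w5}): φ is false.
Detail at w0 (counterexample):
  At w0: Box Box p -> Box r is true, so not (Box Box p -> Box r) is false.
    At w0: Box Box p is false, Box r is false, so Box Box p -> Box r is true.
      At w0: Box Box p requires Box p at every successor {w1, w4}.
        Box p fails at w1, so Box Box p is false at w0.
      At w0: Box r requires r at every successor {w1, w4}.
        r fails at w1, so Box r is false at w0.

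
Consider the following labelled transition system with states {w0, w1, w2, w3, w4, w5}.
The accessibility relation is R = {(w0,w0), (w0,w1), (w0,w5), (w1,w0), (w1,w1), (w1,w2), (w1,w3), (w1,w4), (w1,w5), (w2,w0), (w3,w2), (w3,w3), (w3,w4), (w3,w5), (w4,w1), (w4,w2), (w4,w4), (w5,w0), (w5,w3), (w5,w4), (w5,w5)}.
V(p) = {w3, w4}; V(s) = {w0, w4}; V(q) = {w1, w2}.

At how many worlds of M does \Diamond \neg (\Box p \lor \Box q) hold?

6

Let φ = \Diamond \neg (\Box p \lor \Box q). Evaluate φ at each world:
  w0 (successors {w0, w1, w5}): φ is true.
  w1 (successors {w0, w1, w2, w3, w4, w5}): φ is true.
  w2 (successors {w0}): φ is true.
  w3 (successors {w2, w3, w4, w5}): φ is true.
  w4 (successors {w1, w2, w4}): φ is true.
  w5 (successors {w0, w3, w4, w5}): φ is true.
For instance, at w1:
  At w1: \Diamond \neg (\Box p \lor \Box q) requires \neg (\Box p \lor \Box q) at some successor in {w0, w1, w2, w3, w4, w5}.
    \neg (\Box p \lor \Box q) holds at w0, so \Diamond \neg (\Box p \lor \Box q) is true at w1.
      At w0: \Box p \lor \Box q is false, so \neg (\Box p \lor \Box q) is true.
Satisfying worlds: {w0, w1, w2, w3, w4, w5}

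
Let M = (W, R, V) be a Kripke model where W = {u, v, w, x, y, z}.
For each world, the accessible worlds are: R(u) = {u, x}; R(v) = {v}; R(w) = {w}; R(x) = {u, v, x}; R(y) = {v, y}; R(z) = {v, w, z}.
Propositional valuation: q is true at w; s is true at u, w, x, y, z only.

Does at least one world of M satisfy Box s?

Let φ = Box s. Evaluate φ at each world:
  u (successors {u, x}): φ is true.
  v (successors {v}): φ is false.
  w (successors {w}): φ is true.
  x (successors {u, v, x}): φ is false.
  y (successors {v, y}): φ is false.
  z (successors {v, w, z}): φ is false.
Detail at u (witness):
  At u: Box s requires s at every successor {u, x}.
    At u: s is true.
    At x: s is true.
  So Box s is true at u.

Yes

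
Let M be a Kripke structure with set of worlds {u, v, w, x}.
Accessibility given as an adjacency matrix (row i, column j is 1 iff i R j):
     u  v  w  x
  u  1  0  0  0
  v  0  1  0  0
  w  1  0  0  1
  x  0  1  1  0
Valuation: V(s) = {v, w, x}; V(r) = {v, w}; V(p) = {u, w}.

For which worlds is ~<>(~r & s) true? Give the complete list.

u, v, x

Recall that <>ψ holds at a world iff ψ holds at some accessible world.
Let φ = ~<>(~r & s). Evaluate φ at each world:
  u (successors {u}): φ is true.
  v (successors {v}): φ is true.
  w (successors {u, x}): φ is false.
  x (successors {v, w}): φ is true.
For instance, at v:
  At v: <>(~r & s) is false, so ~<>(~r & s) is true.
    At v: <>(~r & s) requires ~r & s at some successor in {v}.
      At v: ~r & s is false.
    So <>(~r & s) is false at v.
Satisfying worlds: {u, v, x}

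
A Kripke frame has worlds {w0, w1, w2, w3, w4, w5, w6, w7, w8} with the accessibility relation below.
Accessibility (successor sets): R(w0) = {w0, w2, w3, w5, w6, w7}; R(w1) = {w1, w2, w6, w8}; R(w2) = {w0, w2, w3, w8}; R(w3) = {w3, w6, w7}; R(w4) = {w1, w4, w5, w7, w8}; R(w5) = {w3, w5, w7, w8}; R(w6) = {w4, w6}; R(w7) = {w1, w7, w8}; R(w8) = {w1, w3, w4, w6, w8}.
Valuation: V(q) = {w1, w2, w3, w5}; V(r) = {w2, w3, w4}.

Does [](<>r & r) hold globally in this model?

Let φ = [](<>r & r). Evaluate φ at each world:
  w0 (successors {w0, w2, w3, w5, w6, w7}): φ is false.
  w1 (successors {w1, w2, w6, w8}): φ is false.
  w2 (successors {w0, w2, w3, w8}): φ is false.
  w3 (successors {w3, w6, w7}): φ is false.
  w4 (successors {w1, w4, w5, w7, w8}): φ is false.
  w5 (successors {w3, w5, w7, w8}): φ is false.
  w6 (successors {w4, w6}): φ is false.
  w7 (successors {w1, w7, w8}): φ is false.
  w8 (successors {w1, w3, w4, w6, w8}): φ is false.
Detail at w0 (counterexample):
  At w0: [](<>r & r) requires <>r & r at every successor {w0, w2, w3, w5, w6, w7}.
    <>r & r fails at w0, so [](<>r & r) is false at w0.
      At w0: <>r is true, r is false, so <>r & r is false.

No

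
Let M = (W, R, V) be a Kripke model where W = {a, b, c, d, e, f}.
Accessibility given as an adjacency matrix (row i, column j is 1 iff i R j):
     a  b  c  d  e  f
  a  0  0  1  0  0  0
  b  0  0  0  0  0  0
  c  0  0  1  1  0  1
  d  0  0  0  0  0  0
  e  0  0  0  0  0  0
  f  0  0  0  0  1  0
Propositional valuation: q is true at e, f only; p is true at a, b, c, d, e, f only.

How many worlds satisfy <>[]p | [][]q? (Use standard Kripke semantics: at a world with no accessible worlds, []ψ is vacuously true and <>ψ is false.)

6

Let φ = <>[]p | [][]q. Evaluate φ at each world:
  a (successors {c}): φ is true.
  b (successors ∅): φ is true.
  c (successors {c, d, f}): φ is true.
  d (successors ∅): φ is true.
  e (successors ∅): φ is true.
  f (successors {e}): φ is true.
For instance, at f:
  At f: <>[]p is true, [][]q is true, so <>[]p | [][]q is true.
    At f: <>[]p requires []p at some successor in {e}.
      []p holds at e, so <>[]p is true at f.
    At f: [][]q requires []q at every successor {e}.
      At e: []q is true.
    So [][]q is true at f.
Satisfying worlds: {a, b, c, d, e, f}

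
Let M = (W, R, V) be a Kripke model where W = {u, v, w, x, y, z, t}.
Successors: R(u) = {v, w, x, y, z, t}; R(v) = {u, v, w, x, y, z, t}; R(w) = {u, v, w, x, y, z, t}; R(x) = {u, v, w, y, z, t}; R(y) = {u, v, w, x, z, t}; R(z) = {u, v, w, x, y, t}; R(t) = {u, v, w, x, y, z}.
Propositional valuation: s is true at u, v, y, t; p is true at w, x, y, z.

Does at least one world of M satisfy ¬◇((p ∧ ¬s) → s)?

Recall that ◇ψ holds at a world iff ψ holds at some accessible world.
Let φ = ¬◇((p ∧ ¬s) → s). Evaluate φ at each world:
  u (successors {v, w, x, y, z, t}): φ is false.
  v (successors {u, v, w, x, y, z, t}): φ is false.
  w (successors {u, v, w, x, y, z, t}): φ is false.
  x (successors {u, v, w, y, z, t}): φ is false.
  y (successors {u, v, w, x, z, t}): φ is false.
  z (successors {u, v, w, x, y, t}): φ is false.
  t (successors {u, v, w, x, y, z}): φ is false.
For instance, at v:
  At v: ◇((p ∧ ¬s) → s) is true, so ¬◇((p ∧ ¬s) → s) is false.
    At v: ◇((p ∧ ¬s) → s) requires (p ∧ ¬s) → s at some successor in {u, v, w, x, y, z, t}.
      (p ∧ ¬s) → s holds at u, so ◇((p ∧ ¬s) → s) is true at v.

No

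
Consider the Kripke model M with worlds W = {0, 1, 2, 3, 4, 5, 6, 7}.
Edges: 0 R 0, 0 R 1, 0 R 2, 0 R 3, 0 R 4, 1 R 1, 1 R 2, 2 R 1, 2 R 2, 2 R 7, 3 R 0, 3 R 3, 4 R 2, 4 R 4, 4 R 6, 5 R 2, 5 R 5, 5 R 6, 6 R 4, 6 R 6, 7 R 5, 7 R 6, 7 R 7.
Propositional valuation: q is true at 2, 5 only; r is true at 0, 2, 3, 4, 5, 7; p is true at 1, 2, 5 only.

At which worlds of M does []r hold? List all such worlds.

Let φ = []r. Evaluate φ at each world:
  0 (successors {0, 1, 2, 3, 4}): φ is false.
  1 (successors {1, 2}): φ is false.
  2 (successors {1, 2, 7}): φ is false.
  3 (successors {0, 3}): φ is true.
  4 (successors {2, 4, 6}): φ is false.
  5 (successors {2, 5, 6}): φ is false.
  6 (successors {4, 6}): φ is false.
  7 (successors {5, 6, 7}): φ is false.
For instance, at 4:
  At 4: []r requires r at every successor {2, 4, 6}.
    r fails at 6, so []r is false at 4.
Satisfying worlds: {3}

3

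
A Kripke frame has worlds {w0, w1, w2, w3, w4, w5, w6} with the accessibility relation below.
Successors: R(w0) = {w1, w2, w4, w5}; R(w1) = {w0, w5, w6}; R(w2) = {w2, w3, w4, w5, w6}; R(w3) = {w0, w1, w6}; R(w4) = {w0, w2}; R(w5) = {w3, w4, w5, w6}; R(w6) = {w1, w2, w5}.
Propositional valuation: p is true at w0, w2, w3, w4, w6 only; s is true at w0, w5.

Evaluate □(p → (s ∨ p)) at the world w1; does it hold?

Yes

At w1: □(p → (s ∨ p)) requires p → (s ∨ p) at every successor {w0, w5, w6}.
  At w0: p → (s ∨ p) is true.
  At w5: p → (s ∨ p) is true.
  At w6: p → (s ∨ p) is true.
So □(p → (s ∨ p)) is true at w1.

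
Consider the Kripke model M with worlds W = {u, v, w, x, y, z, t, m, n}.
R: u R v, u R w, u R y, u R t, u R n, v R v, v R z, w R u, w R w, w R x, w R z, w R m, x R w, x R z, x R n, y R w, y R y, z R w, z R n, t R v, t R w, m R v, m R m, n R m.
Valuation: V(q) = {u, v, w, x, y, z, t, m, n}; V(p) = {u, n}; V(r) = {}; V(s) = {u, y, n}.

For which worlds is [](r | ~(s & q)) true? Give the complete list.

v, t, m, n

Let φ = [](r | ~(s & q)). Evaluate φ at each world:
  u (successors {v, w, y, t, n}): φ is false.
  v (successors {v, z}): φ is true.
  w (successors {u, w, x, z, m}): φ is false.
  x (successors {w, z, n}): φ is false.
  y (successors {w, y}): φ is false.
  z (successors {w, n}): φ is false.
  t (successors {v, w}): φ is true.
  m (successors {v, m}): φ is true.
  n (successors {m}): φ is true.
For instance, at w:
  At w: [](r | ~(s & q)) requires r | ~(s & q) at every successor {u, w, x, z, m}.
    r | ~(s & q) fails at u, so [](r | ~(s & q)) is false at w.
Satisfying worlds: {v, t, m, n}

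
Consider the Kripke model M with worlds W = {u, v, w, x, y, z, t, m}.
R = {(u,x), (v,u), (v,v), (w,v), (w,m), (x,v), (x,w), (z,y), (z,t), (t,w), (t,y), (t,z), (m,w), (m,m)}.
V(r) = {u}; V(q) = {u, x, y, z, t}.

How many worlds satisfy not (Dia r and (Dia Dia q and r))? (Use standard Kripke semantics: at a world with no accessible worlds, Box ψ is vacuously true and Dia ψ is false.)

8

Let φ = not (Dia r and (Dia Dia q and r)). Evaluate φ at each world:
  u (successors {x}): φ is true.
  v (successors {u, v}): φ is true.
  w (successors {v, m}): φ is true.
  x (successors {v, w}): φ is true.
  y (successors ∅): φ is true.
  z (successors {y, t}): φ is true.
  t (successors {w, y, z}): φ is true.
  m (successors {w, m}): φ is true.
For instance, at v:
  At v: Dia r and (Dia Dia q and r) is false, so not (Dia r and (Dia Dia q and r)) is true.
    At v: Dia r is true, Dia Dia q and r is false, so Dia r and (Dia Dia q and r) is false.
      At v: Dia r requires r at some successor in {u, v}.
        r holds at u, so Dia r is true at v.
      At v: Dia Dia q is true, r is false, so Dia Dia q and r is false.
Satisfying worlds: {u, v, w, x, y, z, t, m}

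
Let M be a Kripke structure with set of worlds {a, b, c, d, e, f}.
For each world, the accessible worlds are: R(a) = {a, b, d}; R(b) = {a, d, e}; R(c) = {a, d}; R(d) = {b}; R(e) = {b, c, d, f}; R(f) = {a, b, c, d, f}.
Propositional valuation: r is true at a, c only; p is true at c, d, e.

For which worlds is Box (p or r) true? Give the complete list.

Recall that Box ψ holds at a world iff ψ holds at every accessible world, and Dia ψ holds iff ψ holds at some accessible world.
Let φ = Box (p or r). Evaluate φ at each world:
  a (successors {a, b, d}): φ is false.
  b (successors {a, d, e}): φ is true.
  c (successors {a, d}): φ is true.
  d (successors {b}): φ is false.
  e (successors {b, c, d, f}): φ is false.
  f (successors {a, b, c, d, f}): φ is false.
For instance, at b:
  At b: Box (p or r) requires p or r at every successor {a, d, e}.
    At a: p or r is true.
    At d: p or r is true.
    At e: p or r is true.
  So Box (p or r) is true at b.
Satisfying worlds: {b, c}

b, c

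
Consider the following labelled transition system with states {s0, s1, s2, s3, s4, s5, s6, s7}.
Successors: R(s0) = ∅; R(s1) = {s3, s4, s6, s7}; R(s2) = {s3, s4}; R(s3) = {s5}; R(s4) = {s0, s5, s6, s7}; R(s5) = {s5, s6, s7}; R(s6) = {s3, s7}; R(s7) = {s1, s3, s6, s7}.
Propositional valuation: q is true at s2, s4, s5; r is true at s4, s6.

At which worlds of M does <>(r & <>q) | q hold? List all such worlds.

Let φ = <>(r & <>q) | q. Evaluate φ at each world:
  s0 (successors ∅): φ is false.
  s1 (successors {s3, s4, s6, s7}): φ is true.
  s2 (successors {s3, s4}): φ is true.
  s3 (successors {s5}): φ is false.
  s4 (successors {s0, s5, s6, s7}): φ is true.
  s5 (successors {s5, s6, s7}): φ is true.
  s6 (successors {s3, s7}): φ is false.
  s7 (successors {s1, s3, s6, s7}): φ is false.
For instance, at s7:
  At s7: <>(r & <>q) is false, q is false, so <>(r & <>q) | q is false.
    At s7: <>(r & <>q) requires r & <>q at some successor in {s1, s3, s6, s7}.
      At s1: r & <>q is false.
      At s3: r & <>q is false.
      At s6: r & <>q is false.
      At s7: r & <>q is false.
    So <>(r & <>q) is false at s7.
Satisfying worlds: {s1, s2, s4, s5}

s1, s2, s4, s5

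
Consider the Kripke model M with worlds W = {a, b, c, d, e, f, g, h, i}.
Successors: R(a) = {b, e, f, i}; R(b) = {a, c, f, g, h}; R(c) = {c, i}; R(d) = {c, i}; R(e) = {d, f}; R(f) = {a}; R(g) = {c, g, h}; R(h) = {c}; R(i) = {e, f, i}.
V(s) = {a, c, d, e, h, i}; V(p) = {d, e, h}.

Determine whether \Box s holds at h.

At h: \Box s requires s at every successor {c}.
  At c: s is true.
So \Box s is true at h.

Yes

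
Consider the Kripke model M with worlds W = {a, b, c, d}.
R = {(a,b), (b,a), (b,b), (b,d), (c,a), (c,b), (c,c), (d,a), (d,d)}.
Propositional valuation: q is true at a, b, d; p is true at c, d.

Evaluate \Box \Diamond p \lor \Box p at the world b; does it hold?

No

At b: \Box \Diamond p is false, \Box p is false, so \Box \Diamond p \lor \Box p is false.
  At b: \Box \Diamond p requires \Diamond p at every successor {a, b, d}.
    \Diamond p fails at a, so \Box \Diamond p is false at b.
      At a: \Diamond p requires p at some successor in {b}.
        At b: p is false.
      So \Diamond p is false at a.
  At b: \Box p requires p at every successor {a, b, d}.
    p fails at a, so \Box p is false at b.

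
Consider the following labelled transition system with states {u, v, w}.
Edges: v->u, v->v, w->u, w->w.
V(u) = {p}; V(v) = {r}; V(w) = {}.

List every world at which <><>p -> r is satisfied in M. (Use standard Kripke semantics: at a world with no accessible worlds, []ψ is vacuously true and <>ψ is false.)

u, v

Let φ = <><>p -> r. Evaluate φ at each world:
  u (successors ∅): φ is true.
  v (successors {u, v}): φ is true.
  w (successors {u, w}): φ is false.
For instance, at w:
  At w: <><>p is true, r is false, so <><>p -> r is false.
    At w: <><>p requires <>p at some successor in {u, w}.
      <>p holds at w, so <><>p is true at w.
Satisfying worlds: {u, v}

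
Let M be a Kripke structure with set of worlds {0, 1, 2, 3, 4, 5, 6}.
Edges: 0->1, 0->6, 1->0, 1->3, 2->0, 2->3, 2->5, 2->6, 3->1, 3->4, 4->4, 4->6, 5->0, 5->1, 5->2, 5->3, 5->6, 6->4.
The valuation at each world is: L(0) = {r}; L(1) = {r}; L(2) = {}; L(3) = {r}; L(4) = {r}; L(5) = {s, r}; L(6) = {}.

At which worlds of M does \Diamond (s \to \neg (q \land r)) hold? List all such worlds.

Let φ = \Diamond (s \to \neg (q \land r)). Evaluate φ at each world:
  0 (successors {1, 6}): φ is true.
  1 (successors {0, 3}): φ is true.
  2 (successors {0, 3, 5, 6}): φ is true.
  3 (successors {1, 4}): φ is true.
  4 (successors {4, 6}): φ is true.
  5 (successors {0, 1, 2, 3, 6}): φ is true.
  6 (successors {4}): φ is true.
For instance, at 1:
  At 1: \Diamond (s \to \neg (q \land r)) requires s \to \neg (q \land r) at some successor in {0, 3}.
    s \to \neg (q \land r) holds at 0, so \Diamond (s \to \neg (q \land r)) is true at 1.
Satisfying worlds: {0, 1, 2, 3, 4, 5, 6}

0, 1, 2, 3, 4, 5, 6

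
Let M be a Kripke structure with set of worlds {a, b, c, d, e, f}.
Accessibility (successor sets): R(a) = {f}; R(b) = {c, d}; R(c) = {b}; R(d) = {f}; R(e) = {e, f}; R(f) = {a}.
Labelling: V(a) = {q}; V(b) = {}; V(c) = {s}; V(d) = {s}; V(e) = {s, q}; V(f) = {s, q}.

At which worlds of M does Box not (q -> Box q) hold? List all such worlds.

none

Let φ = Box not (q -> Box q). Evaluate φ at each world:
  a (successors {f}): φ is false.
  b (successors {c, d}): φ is false.
  c (successors {b}): φ is false.
  d (successors {f}): φ is false.
  e (successors {e, f}): φ is false.
  f (successors {a}): φ is false.
For instance, at c:
  At c: Box not (q -> Box q) requires not (q -> Box q) at every successor {b}.
    not (q -> Box q) fails at b, so Box not (q -> Box q) is false at c.
      At b: q -> Box q is true, so not (q -> Box q) is false.
Satisfying worlds: none.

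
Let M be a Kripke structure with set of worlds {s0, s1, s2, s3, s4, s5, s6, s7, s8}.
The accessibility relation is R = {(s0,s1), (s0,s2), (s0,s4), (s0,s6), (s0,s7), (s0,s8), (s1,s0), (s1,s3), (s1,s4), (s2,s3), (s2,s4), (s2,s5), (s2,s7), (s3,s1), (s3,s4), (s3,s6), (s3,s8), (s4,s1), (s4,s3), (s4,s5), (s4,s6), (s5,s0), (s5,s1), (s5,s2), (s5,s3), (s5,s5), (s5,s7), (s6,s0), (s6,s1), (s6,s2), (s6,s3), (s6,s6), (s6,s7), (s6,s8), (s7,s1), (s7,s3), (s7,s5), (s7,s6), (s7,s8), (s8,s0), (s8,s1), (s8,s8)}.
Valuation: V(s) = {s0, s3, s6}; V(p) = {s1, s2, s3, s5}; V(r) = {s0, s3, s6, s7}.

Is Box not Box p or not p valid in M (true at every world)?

Let φ = Box not Box p or not p. Evaluate φ at each world:
  s0 (successors {s1, s2, s4, s6, s7, s8}): φ is true.
  s1 (successors {s0, s3, s4}): φ is true.
  s2 (successors {s3, s4, s5, s7}): φ is true.
  s3 (successors {s1, s4, s6, s8}): φ is true.
  s4 (successors {s1, s3, s5, s6}): φ is true.
  s5 (successors {s0, s1, s2, s3, s5, s7}): φ is true.
  s6 (successors {s0, s1, s2, s3, s6, s7, s8}): φ is true.
  s7 (successors {s1, s3, s5, s6, s8}): φ is true.
  s8 (successors {s0, s1, s8}): φ is true.
For instance, at s4:
  At s4: Box not Box p is true, not p is true, so Box not Box p or not p is true.
    At s4: Box not Box p requires not Box p at every successor {s1, s3, s5, s6}.
      At s1: not Box p is true.
      At s3: not Box p is true.
      At s5: not Box p is true.
      At s6: not Box p is true.
    So Box not Box p is true at s4.

Yes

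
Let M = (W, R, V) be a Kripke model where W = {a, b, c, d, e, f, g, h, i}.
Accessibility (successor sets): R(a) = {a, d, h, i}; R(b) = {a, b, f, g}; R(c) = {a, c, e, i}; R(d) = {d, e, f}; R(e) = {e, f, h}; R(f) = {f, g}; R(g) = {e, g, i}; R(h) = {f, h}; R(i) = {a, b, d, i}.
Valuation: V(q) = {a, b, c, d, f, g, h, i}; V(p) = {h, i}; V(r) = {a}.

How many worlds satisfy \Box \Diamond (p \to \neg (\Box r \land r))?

9

Let φ = \Box \Diamond (p \to \neg (\Box r \land r)). Evaluate φ at each world:
  a (successors {a, d, h, i}): φ is true.
  b (successors {a, b, f, g}): φ is true.
  c (successors {a, c, e, i}): φ is true.
  d (successors {d, e, f}): φ is true.
  e (successors {e, f, h}): φ is true.
  f (successors {f, g}): φ is true.
  g (successors {e, g, i}): φ is true.
  h (successors {f, h}): φ is true.
  i (successors {a, b, d, i}): φ is true.
For instance, at a:
  At a: \Box \Diamond (p \to \neg (\Box r \land r)) requires \Diamond (p \to \neg (\Box r \land r)) at every successor {a, d, h, i}.
    At a: \Diamond (p \to \neg (\Box r \land r)) is true.
    At d: \Diamond (p \to \neg (\Box r \land r)) is true.
    At h: \Diamond (p \to \neg (\Box r \land r)) is true.
    At i: \Diamond (p \to \neg (\Box r \land r)) is true.
  So \Box \Diamond (p \to \neg (\Box r \land r)) is true at a.
Satisfying worlds: {a, b, c, d, e, f, g, h, i}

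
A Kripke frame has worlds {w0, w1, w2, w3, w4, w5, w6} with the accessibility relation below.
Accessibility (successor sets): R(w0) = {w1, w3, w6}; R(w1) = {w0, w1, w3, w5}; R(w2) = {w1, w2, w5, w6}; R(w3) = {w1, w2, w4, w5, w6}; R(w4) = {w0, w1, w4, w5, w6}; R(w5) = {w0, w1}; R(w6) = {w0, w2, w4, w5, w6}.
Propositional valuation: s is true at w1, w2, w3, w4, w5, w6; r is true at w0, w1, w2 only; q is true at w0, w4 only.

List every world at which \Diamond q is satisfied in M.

Recall that \Diamond ψ holds at a world iff ψ holds at some accessible world.
Let φ = \Diamond q. Evaluate φ at each world:
  w0 (successors {w1, w3, w6}): φ is false.
  w1 (successors {w0, w1, w3, w5}): φ is true.
  w2 (successors {w1, w2, w5, w6}): φ is false.
  w3 (successors {w1, w2, w4, w5, w6}): φ is true.
  w4 (successors {w0, w1, w4, w5, w6}): φ is true.
  w5 (successors {w0, w1}): φ is true.
  w6 (successors {w0, w2, w4, w5, w6}): φ is true.
For instance, at w0:
  At w0: \Diamond q requires q at some successor in {w1, w3, w6}.
    At w1: q is false.
    At w3: q is false.
    At w6: q is false.
  So \Diamond q is false at w0.
Satisfying worlds: {w1, w3, w4, w5, w6}

w1, w3, w4, w5, w6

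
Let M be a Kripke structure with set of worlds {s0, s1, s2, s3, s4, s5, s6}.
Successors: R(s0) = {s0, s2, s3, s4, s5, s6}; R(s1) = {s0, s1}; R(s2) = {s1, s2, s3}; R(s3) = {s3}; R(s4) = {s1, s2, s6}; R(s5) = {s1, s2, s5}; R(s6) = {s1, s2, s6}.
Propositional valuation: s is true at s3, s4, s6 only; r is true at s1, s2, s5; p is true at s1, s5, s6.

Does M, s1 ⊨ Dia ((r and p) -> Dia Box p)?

At s1: Dia ((r and p) -> Dia Box p) requires (r and p) -> Dia Box p at some successor in {s0, s1}.
  (r and p) -> Dia Box p holds at s0, so Dia ((r and p) -> Dia Box p) is true at s1.
    At s0: r and p is false, Dia Box p is false, so (r and p) -> Dia Box p is true.
      At s0: Dia Box p requires Box p at some successor in {s0, s2, s3, s4, s5, s6}.
        At s0: Box p is false.
        At s2: Box p is false.
        At s3: Box p is false.
        At s4: Box p is false.
        At s5: Box p is false.
        At s6: Box p is false.
      So Dia Box p is false at s0.

Yes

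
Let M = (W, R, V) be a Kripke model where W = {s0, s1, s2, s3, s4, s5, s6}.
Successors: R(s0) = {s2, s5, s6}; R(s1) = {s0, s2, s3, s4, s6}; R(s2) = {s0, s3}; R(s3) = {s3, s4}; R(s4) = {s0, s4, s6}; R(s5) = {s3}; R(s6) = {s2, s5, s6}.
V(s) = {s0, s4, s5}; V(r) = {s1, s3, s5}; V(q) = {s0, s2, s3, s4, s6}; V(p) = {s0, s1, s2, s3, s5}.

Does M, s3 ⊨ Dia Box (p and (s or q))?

No

At s3: Dia Box (p and (s or q)) requires Box (p and (s or q)) at some successor in {s3, s4}.
  At s3: Box (p and (s or q)) is false.
  At s4: Box (p and (s or q)) is false.
So Dia Box (p and (s or q)) is false at s3.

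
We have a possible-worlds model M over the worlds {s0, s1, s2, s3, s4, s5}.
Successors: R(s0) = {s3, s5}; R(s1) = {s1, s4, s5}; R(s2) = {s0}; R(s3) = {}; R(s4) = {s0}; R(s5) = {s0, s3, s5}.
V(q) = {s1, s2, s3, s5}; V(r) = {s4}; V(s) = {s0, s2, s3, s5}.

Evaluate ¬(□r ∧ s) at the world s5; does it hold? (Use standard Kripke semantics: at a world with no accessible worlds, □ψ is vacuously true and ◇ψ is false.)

At s5: □r ∧ s is false, so ¬(□r ∧ s) is true.
  At s5: □r is false, s is true, so □r ∧ s is false.
    At s5: □r requires r at every successor {s0, s3, s5}.
      r fails at s0, so □r is false at s5.

Yes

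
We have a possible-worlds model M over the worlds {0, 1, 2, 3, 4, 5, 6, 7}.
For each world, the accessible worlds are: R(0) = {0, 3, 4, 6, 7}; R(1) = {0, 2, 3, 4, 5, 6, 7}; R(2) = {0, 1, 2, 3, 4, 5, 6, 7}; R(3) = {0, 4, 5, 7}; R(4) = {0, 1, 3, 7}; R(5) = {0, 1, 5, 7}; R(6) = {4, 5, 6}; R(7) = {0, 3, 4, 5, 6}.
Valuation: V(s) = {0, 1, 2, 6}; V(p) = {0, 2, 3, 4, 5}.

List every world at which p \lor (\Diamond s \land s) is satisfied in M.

Let φ = p \lor (\Diamond s \land s). Evaluate φ at each world:
  0 (successors {0, 3, 4, 6, 7}): φ is true.
  1 (successors {0, 2, 3, 4, 5, 6, 7}): φ is true.
  2 (successors {0, 1, 2, 3, 4, 5, 6, 7}): φ is true.
  3 (successors {0, 4, 5, 7}): φ is true.
  4 (successors {0, 1, 3, 7}): φ is true.
  5 (successors {0, 1, 5, 7}): φ is true.
  6 (successors {4, 5, 6}): φ is true.
  7 (successors {0, 3, 4, 5, 6}): φ is false.
For instance, at 2:
  At 2: p is true, \Diamond s \land s is true, so p \lor (\Diamond s \land s) is true.
    At 2: \Diamond s is true, s is true, so \Diamond s \land s is true.
      At 2: \Diamond s requires s at some successor in {0, 1, 2, 3, 4, 5, 6, 7}.
        s holds at 0, so \Diamond s is true at 2.
Satisfying worlds: {0, 1, 2, 3, 4, 5, 6}

0, 1, 2, 3, 4, 5, 6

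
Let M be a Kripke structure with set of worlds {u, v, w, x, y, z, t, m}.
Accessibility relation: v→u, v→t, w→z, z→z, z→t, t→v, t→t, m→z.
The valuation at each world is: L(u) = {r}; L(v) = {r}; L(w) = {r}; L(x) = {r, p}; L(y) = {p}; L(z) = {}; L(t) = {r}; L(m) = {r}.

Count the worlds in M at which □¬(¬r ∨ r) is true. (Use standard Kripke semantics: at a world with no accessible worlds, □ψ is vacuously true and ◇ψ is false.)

3

Recall that □ψ holds at a world iff ψ holds at every accessible world, and ◇ψ holds iff ψ holds at some accessible world.
Let φ = □¬(¬r ∨ r). Evaluate φ at each world:
  u (successors ∅): φ is true.
  v (successors {u, t}): φ is false.
  w (successors {z}): φ is false.
  x (successors ∅): φ is true.
  y (successors ∅): φ is true.
  z (successors {z, t}): φ is false.
  t (successors {v, t}): φ is false.
  m (successors {z}): φ is false.
For instance, at m:
  At m: □¬(¬r ∨ r) requires ¬(¬r ∨ r) at every successor {z}.
    ¬(¬r ∨ r) fails at z, so □¬(¬r ∨ r) is false at m.
Satisfying worlds: {u, x, y}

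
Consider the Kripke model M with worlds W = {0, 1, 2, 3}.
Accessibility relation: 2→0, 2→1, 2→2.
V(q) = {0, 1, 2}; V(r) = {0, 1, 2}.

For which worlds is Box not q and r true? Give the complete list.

Recall that Box ψ holds at a world iff ψ holds at every accessible world, and Dia ψ holds iff ψ holds at some accessible world.
Let φ = Box not q and r. Evaluate φ at each world:
  0 (successors ∅): φ is true.
  1 (successors ∅): φ is true.
  2 (successors {0, 1, 2}): φ is false.
  3 (successors ∅): φ is false.
For instance, at 2:
  At 2: Box not q is false, r is true, so Box not q and r is false.
    At 2: Box not q requires not q at every successor {0, 1, 2}.
      not q fails at 0, so Box not q is false at 2.
Satisfying worlds: {0, 1}

0, 1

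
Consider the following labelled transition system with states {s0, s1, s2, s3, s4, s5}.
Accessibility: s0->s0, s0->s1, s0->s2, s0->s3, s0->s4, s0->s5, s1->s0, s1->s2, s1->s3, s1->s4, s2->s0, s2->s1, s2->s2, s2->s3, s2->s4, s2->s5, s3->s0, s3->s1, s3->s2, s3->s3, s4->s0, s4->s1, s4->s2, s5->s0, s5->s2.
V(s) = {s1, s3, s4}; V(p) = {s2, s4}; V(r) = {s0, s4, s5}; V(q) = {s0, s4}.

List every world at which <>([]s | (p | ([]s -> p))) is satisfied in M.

Let φ = <>([]s | (p | ([]s -> p))). Evaluate φ at each world:
  s0 (successors {s0, s1, s2, s3, s4, s5}): φ is true.
  s1 (successors {s0, s2, s3, s4}): φ is true.
  s2 (successors {s0, s1, s2, s3, s4, s5}): φ is true.
  s3 (successors {s0, s1, s2, s3}): φ is true.
  s4 (successors {s0, s1, s2}): φ is true.
  s5 (successors {s0, s2}): φ is true.
For instance, at s3:
  At s3: <>([]s | (p | ([]s -> p))) requires []s | (p | ([]s -> p)) at some successor in {s0, s1, s2, s3}.
    []s | (p | ([]s -> p)) holds at s0, so <>([]s | (p | ([]s -> p))) is true at s3.
      At s0: []s is false, p | ([]s -> p) is true, so []s | (p | ([]s -> p)) is true.
Satisfying worlds: {s0, s1, s2, s3, s4, s5}

s0, s1, s2, s3, s4, s5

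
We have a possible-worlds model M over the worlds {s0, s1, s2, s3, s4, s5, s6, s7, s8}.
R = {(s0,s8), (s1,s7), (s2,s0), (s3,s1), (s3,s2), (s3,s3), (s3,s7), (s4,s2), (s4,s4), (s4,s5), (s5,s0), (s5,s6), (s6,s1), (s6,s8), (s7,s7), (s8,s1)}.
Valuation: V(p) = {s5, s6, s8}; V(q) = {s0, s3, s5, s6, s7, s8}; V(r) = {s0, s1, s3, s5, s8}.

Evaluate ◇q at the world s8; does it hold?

At s8: ◇q requires q at some successor in {s1}.
  At s1: q is false.
So ◇q is false at s8.

No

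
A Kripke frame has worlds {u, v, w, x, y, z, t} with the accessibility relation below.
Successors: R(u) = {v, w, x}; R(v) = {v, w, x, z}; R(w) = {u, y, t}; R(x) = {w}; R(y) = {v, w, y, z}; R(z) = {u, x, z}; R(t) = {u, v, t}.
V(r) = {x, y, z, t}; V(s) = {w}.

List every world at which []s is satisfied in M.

x

Let φ = []s. Evaluate φ at each world:
  u (successors {v, w, x}): φ is false.
  v (successors {v, w, x, z}): φ is false.
  w (successors {u, y, t}): φ is false.
  x (successors {w}): φ is true.
  y (successors {v, w, y, z}): φ is false.
  z (successors {u, x, z}): φ is false.
  t (successors {u, v, t}): φ is false.
For instance, at t:
  At t: []s requires s at every successor {u, v, t}.
    s fails at u, so []s is false at t.
Satisfying worlds: {x}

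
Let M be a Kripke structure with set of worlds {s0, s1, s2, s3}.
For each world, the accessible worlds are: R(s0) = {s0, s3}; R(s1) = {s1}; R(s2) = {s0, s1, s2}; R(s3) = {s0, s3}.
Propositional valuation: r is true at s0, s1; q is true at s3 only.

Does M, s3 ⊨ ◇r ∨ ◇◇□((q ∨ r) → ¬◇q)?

At s3: ◇r is true, ◇◇□((q ∨ r) → ¬◇q) is false, so ◇r ∨ ◇◇□((q ∨ r) → ¬◇q) is true.
  At s3: ◇r requires r at some successor in {s0, s3}.
    r holds at s0, so ◇r is true at s3.
  At s3: ◇◇□((q ∨ r) → ¬◇q) requires ◇□((q ∨ r) → ¬◇q) at some successor in {s0, s3}.
    At s0: ◇□((q ∨ r) → ¬◇q) is false.
    At s3: ◇□((q ∨ r) → ¬◇q) is false.
  So ◇◇□((q ∨ r) → ¬◇q) is false at s3.

Yes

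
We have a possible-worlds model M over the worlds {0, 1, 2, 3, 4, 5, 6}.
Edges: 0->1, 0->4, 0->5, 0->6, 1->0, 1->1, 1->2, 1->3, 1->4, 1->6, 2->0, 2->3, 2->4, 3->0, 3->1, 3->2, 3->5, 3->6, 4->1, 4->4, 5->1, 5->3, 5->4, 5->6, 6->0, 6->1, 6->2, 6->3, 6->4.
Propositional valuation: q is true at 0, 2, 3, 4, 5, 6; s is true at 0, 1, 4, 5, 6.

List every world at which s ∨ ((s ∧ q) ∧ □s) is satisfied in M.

0, 1, 4, 5, 6

Recall that □ψ holds at a world iff ψ holds at every accessible world, and ◇ψ holds iff ψ holds at some accessible world.
Let φ = s ∨ ((s ∧ q) ∧ □s). Evaluate φ at each world:
  0 (successors {1, 4, 5, 6}): φ is true.
  1 (successors {0, 1, 2, 3, 4, 6}): φ is true.
  2 (successors {0, 3, 4}): φ is false.
  3 (successors {0, 1, 2, 5, 6}): φ is false.
  4 (successors {1, 4}): φ is true.
  5 (successors {1, 3, 4, 6}): φ is true.
  6 (successors {0, 1, 2, 3, 4}): φ is true.
For instance, at 2:
  At 2: s is false, (s ∧ q) ∧ □s is false, so s ∨ ((s ∧ q) ∧ □s) is false.
    At 2: s ∧ q is false, □s is false, so (s ∧ q) ∧ □s is false.
      At 2: □s requires s at every successor {0, 3, 4}.
        s fails at 3, so □s is false at 2.
Satisfying worlds: {0, 1, 4, 5, 6}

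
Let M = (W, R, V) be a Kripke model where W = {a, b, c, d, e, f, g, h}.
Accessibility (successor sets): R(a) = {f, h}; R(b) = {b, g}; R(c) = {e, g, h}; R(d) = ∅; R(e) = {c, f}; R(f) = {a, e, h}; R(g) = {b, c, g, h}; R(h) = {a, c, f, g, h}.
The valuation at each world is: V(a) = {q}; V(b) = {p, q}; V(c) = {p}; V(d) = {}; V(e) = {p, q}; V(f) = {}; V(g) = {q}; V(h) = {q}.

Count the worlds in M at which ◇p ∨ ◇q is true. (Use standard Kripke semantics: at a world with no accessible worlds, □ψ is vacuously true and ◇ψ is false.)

7

Let φ = ◇p ∨ ◇q. Evaluate φ at each world:
  a (successors {f, h}): φ is true.
  b (successors {b, g}): φ is true.
  c (successors {e, g, h}): φ is true.
  d (successors ∅): φ is false.
  e (successors {c, f}): φ is true.
  f (successors {a, e, h}): φ is true.
  g (successors {b, c, g, h}): φ is true.
  h (successors {a, c, f, g, h}): φ is true.
For instance, at g:
  At g: ◇p is true, ◇q is true, so ◇p ∨ ◇q is true.
    At g: ◇p requires p at some successor in {b, c, g, h}.
      p holds at b, so ◇p is true at g.
    At g: ◇q requires q at some successor in {b, c, g, h}.
      q holds at b, so ◇q is true at g.
Satisfying worlds: {a, b, c, e, f, g, h}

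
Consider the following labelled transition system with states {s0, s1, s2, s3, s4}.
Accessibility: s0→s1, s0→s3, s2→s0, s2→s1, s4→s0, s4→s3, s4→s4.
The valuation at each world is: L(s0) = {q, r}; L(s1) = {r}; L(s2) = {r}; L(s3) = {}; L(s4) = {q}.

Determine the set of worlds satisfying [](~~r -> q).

s1, s3, s4

Recall that []ψ holds at a world iff ψ holds at every accessible world, and <>ψ holds iff ψ holds at some accessible world.
Let φ = [](~~r -> q). Evaluate φ at each world:
  s0 (successors {s1, s3}): φ is false.
  s1 (successors ∅): φ is true.
  s2 (successors {s0, s1}): φ is false.
  s3 (successors ∅): φ is true.
  s4 (successors {s0, s3, s4}): φ is true.
For instance, at s0:
  At s0: [](~~r -> q) requires ~~r -> q at every successor {s1, s3}.
    ~~r -> q fails at s1, so [](~~r -> q) is false at s0.
Satisfying worlds: {s1, s3, s4}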